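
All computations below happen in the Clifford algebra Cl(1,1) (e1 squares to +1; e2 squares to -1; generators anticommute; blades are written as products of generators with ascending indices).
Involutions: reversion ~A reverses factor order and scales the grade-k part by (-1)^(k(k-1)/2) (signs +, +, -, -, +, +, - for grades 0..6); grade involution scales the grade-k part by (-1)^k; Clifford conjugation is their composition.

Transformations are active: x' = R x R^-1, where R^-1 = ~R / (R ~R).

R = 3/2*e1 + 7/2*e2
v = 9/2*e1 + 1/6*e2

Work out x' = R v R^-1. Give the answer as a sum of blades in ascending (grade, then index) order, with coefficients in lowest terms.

~R = 3/2*e1 + 7/2*e2, and R ~R = -10, so R^-1 = ~R / (-10).
R v = 37/6 - 31/2*e1 e2
Answer: -127/20*e1 - 269/60*e2


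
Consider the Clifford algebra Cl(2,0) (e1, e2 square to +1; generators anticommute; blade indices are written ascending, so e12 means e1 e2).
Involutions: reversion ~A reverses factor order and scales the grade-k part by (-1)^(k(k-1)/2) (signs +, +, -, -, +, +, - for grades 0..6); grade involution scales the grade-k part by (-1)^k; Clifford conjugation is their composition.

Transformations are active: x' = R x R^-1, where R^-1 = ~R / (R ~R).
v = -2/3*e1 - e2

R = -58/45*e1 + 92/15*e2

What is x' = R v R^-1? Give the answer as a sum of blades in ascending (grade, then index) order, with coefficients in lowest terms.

~R = -58/45*e1 + 92/15*e2, and R ~R = 15908/405, so R^-1 = ~R / (15908/405).
R v = -712/135 + 242/45*e12
Answer: 60418/59655*e1 - 12867/19885*e2


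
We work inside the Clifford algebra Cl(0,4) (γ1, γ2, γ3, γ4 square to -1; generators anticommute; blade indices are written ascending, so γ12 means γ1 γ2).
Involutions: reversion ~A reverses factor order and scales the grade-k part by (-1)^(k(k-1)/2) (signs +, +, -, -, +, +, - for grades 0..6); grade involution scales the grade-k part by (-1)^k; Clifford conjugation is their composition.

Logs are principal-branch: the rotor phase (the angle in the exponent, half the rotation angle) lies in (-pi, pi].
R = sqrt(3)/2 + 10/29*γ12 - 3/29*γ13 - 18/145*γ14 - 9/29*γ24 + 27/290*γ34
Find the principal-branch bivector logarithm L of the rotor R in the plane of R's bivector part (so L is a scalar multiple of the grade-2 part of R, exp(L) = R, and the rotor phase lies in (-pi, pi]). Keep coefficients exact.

The scalar part of R is sqrt(3)/2, and that scalar determines the rotor phase on the principal branch; recovering the unit plane as bivector-part over sine of the phase gives L = phase * plane.
Concretely: cos(phase) = sqrt(3)/2 gives phase = ±pi/6, and since phase/sin(phase) is even the sign is immaterial: L = (phase/sin(phase)) * <R>_2 = (pi/3) * <R>_2.
Answer: 10*pi/87*γ12 - pi/29*γ13 - 6*pi/145*γ14 - 3*pi/29*γ24 + 9*pi/290*γ34


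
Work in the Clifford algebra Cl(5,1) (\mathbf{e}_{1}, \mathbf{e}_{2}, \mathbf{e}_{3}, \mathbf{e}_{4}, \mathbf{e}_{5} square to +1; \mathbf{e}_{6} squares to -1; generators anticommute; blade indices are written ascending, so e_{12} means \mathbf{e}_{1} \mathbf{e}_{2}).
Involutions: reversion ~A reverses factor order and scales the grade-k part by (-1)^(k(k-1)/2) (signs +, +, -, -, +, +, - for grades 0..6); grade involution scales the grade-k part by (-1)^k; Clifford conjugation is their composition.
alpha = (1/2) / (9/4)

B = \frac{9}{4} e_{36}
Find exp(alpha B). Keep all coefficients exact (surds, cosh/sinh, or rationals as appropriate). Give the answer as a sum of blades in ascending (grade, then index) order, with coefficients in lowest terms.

B^2 = (\frac{9}{4})^2*(e_{36})^2 = \frac{81}{16}*(+1) = \frac{81}{16} (a basis 2-blade squares to minus the product of its generators' squares).
B^2 = \frac{81}{16} — hyperbolic case — the even/odd split gives cosh and sinh: l = \frac{9}{4}, alpha*l = \frac{1}{2}, so exp(alpha B) = cosh(\frac{1}{2}) + (sinh(\frac{1}{2})/(\frac{9}{4}))*B = \cosh{\left(\frac{1}{2} \right)} + (\frac{4 \sinh{\left(\frac{1}{2} \right)}}{9})*B.
Answer: \cosh{\left(\frac{1}{2} \right)} + \sinh{\left(\frac{1}{2} \right)} e_{36}


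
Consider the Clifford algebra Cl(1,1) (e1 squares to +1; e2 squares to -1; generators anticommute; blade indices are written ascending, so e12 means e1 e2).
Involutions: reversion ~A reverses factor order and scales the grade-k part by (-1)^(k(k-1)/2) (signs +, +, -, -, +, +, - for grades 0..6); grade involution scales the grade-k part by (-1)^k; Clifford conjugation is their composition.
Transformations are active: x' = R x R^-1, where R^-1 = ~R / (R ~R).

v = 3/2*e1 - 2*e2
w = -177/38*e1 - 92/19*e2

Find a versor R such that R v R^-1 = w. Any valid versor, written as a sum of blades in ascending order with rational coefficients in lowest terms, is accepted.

R = v + w = -60/19*e1 - 130/19*e2 works: the equal norms (-7/4) guarantee its sandwich swaps v into w.
Answer: -60/19*e1 - 130/19*e2


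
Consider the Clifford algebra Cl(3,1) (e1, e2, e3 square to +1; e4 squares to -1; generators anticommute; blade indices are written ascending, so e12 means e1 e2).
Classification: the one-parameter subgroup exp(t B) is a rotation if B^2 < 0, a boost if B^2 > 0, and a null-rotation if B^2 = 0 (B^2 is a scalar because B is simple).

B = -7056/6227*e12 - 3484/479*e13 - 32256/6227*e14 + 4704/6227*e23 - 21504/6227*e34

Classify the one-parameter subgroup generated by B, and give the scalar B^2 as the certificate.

B^2 term by term: the squares give (-7056/6227)^2*(e12)^2 + (-3484/479)^2*(e13)^2 + (-32256/6227)^2*(e14)^2 + (4704/6227)^2*(e23)^2 + (-21504/6227)^2*(e34)^2 = 49787136/38775529*(-1) + 12138256/229441*(-1) + 1040449536/38775529*(+1) + 22127616/38775529*(-1) + 462422016/38775529*(+1) = -16 (each basis 2-blade squares to minus the product of its generators' squares); cross terms between blades sharing an index anticommute and cancel; the commuting (index-disjoint) pairs give grade-4 terms 2*c*c'*(blade product), which cancel blade by blade — e1234: 303464448/38775529 - 303464448/38775529 = 0 — confirming B is simple. So B^2 = -16.
Answer: rotation, certificate B^2 = -16. Certificate logic: -16 is a conjugation-invariant scalar, so its sign fixes rotation versus boost versus null-rotation outright.


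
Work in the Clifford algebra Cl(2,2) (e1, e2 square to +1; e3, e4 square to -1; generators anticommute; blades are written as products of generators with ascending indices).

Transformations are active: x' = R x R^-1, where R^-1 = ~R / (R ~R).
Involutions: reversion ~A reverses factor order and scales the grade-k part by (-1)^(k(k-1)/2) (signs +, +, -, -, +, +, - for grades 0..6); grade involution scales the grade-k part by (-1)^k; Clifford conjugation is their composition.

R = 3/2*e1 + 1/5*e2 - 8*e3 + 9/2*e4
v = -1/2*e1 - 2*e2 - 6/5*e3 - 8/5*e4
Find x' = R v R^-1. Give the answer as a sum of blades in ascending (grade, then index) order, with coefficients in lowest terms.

~R = 3/2*e1 + 1/5*e2 - 8*e3 + 9/2*e4, and R ~R = -2049/25, so R^-1 = ~R / (-2049/25).
R v = -71/20 - 29/10*e1 e2 - 29/5*e1 e3 - 3/20*e1 e4 - 406/25*e2 e3 + 217/25*e2 e4 + 91/5*e3 e4
Answer: 1721/2732*e1 + 8267/4098*e2 + 5194/10245*e3 + 27181/13660*e4


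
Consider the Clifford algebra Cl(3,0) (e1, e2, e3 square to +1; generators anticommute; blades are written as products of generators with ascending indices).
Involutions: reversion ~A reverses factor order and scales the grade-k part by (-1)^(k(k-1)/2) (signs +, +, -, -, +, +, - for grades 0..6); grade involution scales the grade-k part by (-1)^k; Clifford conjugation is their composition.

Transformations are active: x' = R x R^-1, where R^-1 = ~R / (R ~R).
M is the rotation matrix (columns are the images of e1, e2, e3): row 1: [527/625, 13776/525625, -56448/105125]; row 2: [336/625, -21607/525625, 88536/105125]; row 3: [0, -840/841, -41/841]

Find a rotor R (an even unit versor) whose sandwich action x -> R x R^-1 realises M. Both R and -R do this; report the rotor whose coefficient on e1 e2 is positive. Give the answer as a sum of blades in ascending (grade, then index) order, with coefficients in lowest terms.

Method: write R = a + b12*e1 e2 + b13*e1 e3 + b23*e2 e3 with a^2 + b12^2 + b13^2 + b23^2 = 1 (so R^-1 = ~R). Expanding the columns R e_j ~R gives tr M = 4a^2 - 1 and, from the antisymmetric part, M21 - M12 = -4a*b12, M13 - M31 = 4a*b13, M32 - M23 = -4a*b23.
Here tr M = 15839/21025, so a^2 = (1 + tr M)/4 = 9216/21025 and a = ±96/145. Taking a = 96/145: M21 - M12 = 10752/21025, M13 - M31 = -56448/105125, M32 - M23 = -193536/105125, giving b12 = -28/145, b13 = -147/725, b23 = 504/725, i.e. R = 96/145 - 28/145*e1 e2 - 147/725*e1 e3 + 504/725*e2 e3.
Its e1 e2 coefficient is negative, so report the other preimage -R.
Answer: -96/145 + 28/145*e1 e2 + 147/725*e1 e3 - 504/725*e2 e3. Uniqueness: Spin(3) -> SO(3) maps R and -R to the same rotation of trace 15839/21025; fixing the sign of the e1 e2 coefficient removes the ambiguity.


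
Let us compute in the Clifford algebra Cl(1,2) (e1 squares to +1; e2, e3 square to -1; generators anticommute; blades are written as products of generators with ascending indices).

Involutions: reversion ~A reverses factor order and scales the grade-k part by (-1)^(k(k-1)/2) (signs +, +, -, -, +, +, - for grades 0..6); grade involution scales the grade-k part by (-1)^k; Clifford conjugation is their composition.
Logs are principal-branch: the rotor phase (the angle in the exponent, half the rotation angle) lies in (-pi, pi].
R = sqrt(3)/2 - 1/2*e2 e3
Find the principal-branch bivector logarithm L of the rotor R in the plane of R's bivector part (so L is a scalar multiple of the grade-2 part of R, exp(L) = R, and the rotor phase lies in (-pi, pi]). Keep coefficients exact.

The scalar part of R is sqrt(3)/2, so the principal-branch rotor phase is pinned; divide the bivector part by its sine to get the unit plane — L is the phase times that plane.
Concretely: cos(phase) = sqrt(3)/2 gives phase = ±pi/6, and since phase/sin(phase) is even the sign is immaterial: L = (phase/sin(phase)) * <R>_2 = (pi/3) * <R>_2.
Answer: -pi/6*e2 e3


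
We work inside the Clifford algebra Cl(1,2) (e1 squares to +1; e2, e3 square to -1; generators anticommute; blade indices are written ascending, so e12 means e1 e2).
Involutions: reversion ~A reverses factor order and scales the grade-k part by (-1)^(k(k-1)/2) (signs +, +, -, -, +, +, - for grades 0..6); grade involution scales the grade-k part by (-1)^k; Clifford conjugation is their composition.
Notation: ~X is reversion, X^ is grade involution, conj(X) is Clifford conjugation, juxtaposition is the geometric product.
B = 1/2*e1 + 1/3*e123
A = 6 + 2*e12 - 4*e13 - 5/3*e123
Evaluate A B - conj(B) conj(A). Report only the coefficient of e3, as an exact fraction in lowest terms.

first term: 5/9 + 3*e1 + 1/3*e2 + 8/3*e3 - 5/6*e23 + 2*e123
second term: 5/9 - 3*e1 - 1/3*e2 - 8/3*e3 + 5/6*e23 + 2*e123
Answer: 16/3


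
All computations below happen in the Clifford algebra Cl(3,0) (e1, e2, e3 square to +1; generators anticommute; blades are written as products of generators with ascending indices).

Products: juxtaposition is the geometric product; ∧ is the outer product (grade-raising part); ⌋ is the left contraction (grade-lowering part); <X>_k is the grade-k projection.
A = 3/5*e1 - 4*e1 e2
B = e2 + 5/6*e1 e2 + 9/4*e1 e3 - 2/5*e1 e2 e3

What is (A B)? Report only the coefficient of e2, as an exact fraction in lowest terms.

step 1: 10/3 - 4*e1 + 1/2*e2 - 1/4*e3 + 3/5*e1 e2 + 219/25*e2 e3
Answer: 1/2


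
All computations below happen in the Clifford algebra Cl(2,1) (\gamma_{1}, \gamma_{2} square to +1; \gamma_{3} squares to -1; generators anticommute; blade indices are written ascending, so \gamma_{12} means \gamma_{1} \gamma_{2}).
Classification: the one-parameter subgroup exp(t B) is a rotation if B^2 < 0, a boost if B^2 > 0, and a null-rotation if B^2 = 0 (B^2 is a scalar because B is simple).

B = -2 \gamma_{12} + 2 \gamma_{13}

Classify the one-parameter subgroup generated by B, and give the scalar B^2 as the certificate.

B^2 term by term: the squares give (-2)^2*(\gamma_{12})^2 + (2)^2*(\gamma_{13})^2 = 4*(-1) + 4*(+1) = 0 (each basis 2-blade squares to minus the product of its generators' squares); cross terms between blades sharing an index anticommute and cancel. So B^2 = 0.
Answer: null-rotation, certificate B^2 = 0. The scalar 0 is the complete invariant here: its sign names the subgroup type.


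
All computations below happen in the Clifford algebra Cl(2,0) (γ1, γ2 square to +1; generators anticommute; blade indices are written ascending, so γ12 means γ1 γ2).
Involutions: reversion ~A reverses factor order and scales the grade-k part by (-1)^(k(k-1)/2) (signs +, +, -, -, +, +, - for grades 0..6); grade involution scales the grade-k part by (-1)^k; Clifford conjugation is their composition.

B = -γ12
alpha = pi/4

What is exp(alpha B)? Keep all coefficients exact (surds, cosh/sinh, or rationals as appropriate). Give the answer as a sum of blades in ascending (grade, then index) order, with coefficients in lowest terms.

B^2 = (-1)^2*(γ12)^2 = 1*(-1) = -1 (a basis 2-blade squares to minus the product of its generators' squares).
B^2 = -1 — since the square is negative, the closed form is circular: l = 1, alpha*l = pi/4, so exp(alpha B) = cos(pi/4) + (sin(pi/4)/1)*B = sqrt(2)/2 + (sqrt(2)/2)*B.
Answer: sqrt(2)/2 - sqrt(2)/2*γ12


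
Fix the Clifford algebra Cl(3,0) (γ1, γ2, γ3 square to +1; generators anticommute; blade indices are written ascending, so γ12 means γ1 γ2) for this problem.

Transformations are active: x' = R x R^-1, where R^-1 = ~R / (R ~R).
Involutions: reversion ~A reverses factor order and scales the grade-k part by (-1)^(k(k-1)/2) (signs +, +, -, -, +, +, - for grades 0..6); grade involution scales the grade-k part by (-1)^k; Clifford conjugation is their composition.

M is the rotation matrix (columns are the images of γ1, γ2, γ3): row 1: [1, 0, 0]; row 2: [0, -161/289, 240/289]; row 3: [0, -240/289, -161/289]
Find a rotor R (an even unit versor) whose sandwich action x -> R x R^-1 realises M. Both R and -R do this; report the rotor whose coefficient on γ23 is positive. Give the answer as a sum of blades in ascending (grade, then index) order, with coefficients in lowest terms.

Method: write R = a + b12*γ12 + b13*γ13 + b23*γ23 with a^2 + b12^2 + b13^2 + b23^2 = 1 (so R^-1 = ~R). Expanding the columns R e_j ~R gives tr M = 4a^2 - 1 and, from the antisymmetric part, M21 - M12 = -4a*b12, M13 - M31 = 4a*b13, M32 - M23 = -4a*b23.
Here tr M = -33/289, so a^2 = (1 + tr M)/4 = 64/289 and a = ±8/17. Taking a = 8/17: M21 - M12 = 0, M13 - M31 = 0, M32 - M23 = -480/289, giving b12 = 0, b13 = 0, b23 = 15/17, i.e. R = 8/17 + 15/17*γ23.
Its γ23 coefficient is already positive.
Answer: 8/17 + 15/17*γ23. Why the constraint matters: R and -R act identically through the sandwich — M has trace -33/289 either way — so only the sign condition on γ23 picks one of the two preimages.


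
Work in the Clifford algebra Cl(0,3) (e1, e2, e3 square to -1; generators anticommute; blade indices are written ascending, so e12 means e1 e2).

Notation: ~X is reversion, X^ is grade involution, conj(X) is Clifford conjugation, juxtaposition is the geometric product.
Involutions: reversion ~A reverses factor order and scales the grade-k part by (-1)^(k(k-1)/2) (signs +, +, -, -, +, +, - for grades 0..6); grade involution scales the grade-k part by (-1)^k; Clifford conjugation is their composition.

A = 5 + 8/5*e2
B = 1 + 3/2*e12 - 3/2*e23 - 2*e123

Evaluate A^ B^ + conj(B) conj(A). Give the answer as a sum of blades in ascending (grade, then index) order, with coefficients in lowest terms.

first term: 5 - 12/5*e1 - 8/5*e2 - 12/5*e3 + 15/2*e12 - 16/5*e13 - 15/2*e23 + 10*e123
second term: 5 - 12/5*e1 - 8/5*e2 - 12/5*e3 - 15/2*e12 + 16/5*e13 + 15/2*e23 - 10*e123
Answer: 10 - 24/5*e1 - 16/5*e2 - 24/5*e3


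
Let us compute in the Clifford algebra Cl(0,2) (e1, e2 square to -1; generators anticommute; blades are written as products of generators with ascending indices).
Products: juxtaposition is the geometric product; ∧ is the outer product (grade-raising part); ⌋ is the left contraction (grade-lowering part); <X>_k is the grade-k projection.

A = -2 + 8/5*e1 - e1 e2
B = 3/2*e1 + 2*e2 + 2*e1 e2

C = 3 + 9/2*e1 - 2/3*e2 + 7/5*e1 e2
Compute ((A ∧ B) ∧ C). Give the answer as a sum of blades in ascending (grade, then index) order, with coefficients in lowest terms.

step 1: -3*e1 - 4*e2 - 4/5*e1 e2
step 2: -9*e1 - 12*e2 + 88/5*e1 e2
Answer: -9*e1 - 12*e2 + 88/5*e1 e2


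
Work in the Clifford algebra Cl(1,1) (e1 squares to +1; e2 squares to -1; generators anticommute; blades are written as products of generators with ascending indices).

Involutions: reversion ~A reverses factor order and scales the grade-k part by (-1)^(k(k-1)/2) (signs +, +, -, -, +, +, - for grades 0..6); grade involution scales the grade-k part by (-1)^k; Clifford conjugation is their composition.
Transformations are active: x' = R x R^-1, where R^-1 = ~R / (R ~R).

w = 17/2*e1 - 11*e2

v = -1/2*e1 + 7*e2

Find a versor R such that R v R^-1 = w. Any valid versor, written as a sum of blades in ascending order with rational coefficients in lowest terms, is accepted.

Take R = v + w = 8*e1 - 4*e2. Because q(v) = q(w) = -195/4, conjugation by R sends v exactly to w.
Answer: 8*e1 - 4*e2


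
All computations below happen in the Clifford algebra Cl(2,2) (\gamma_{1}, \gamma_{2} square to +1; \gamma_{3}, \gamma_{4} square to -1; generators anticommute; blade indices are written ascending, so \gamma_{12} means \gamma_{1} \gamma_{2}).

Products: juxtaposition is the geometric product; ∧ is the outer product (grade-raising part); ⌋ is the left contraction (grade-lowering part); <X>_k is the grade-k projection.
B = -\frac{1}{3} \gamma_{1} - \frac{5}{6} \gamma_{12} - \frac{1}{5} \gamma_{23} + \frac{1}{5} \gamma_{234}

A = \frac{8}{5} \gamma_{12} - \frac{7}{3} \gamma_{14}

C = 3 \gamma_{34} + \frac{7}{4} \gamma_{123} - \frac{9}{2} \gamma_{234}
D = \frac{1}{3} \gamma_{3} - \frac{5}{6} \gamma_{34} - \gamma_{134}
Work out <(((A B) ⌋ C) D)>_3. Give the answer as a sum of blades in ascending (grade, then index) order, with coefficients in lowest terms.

step 1: \frac{4}{3} + \frac{8}{15} \gamma_{2} - \frac{7}{9} \gamma_{4} - \frac{8}{25} \gamma_{13} + \frac{35}{18} \gamma_{24} + \frac{7}{15} \gamma_{123} + \frac{8}{25} \gamma_{134} + \frac{7}{15} \gamma_{1234}
step 2: \frac{49}{60} + \frac{14}{25} \gamma_{2} + \frac{77}{12} \gamma_{3} - \frac{14}{15} \gamma_{13} - \frac{7}{2} \gamma_{23} + \frac{8}{5} \gamma_{34} + \frac{7}{3} \gamma_{123} - 6 \gamma_{234}
step 3: -\frac{29}{36} + \frac{86}{45} \gamma_{1} - \frac{23}{6} \gamma_{2} + \frac{49}{180} \gamma_{3} + \frac{2453}{360} \gamma_{4} + \frac{47}{9} \gamma_{12} - \frac{259}{36} \gamma_{14} + \frac{14}{75} \gamma_{23} - \frac{31}{12} \gamma_{24} - \frac{49}{72} \gamma_{34} - \frac{14}{9} \gamma_{124} - \frac{49}{60} \gamma_{134} - \frac{7}{15} \gamma_{234} + \frac{14}{25} \gamma_{1234}
step 4: -\frac{14}{9} \gamma_{124} - \frac{49}{60} \gamma_{134} - \frac{7}{15} \gamma_{234}
Answer: -\frac{14}{9} \gamma_{124} - \frac{49}{60} \gamma_{134} - \frac{7}{15} \gamma_{234}


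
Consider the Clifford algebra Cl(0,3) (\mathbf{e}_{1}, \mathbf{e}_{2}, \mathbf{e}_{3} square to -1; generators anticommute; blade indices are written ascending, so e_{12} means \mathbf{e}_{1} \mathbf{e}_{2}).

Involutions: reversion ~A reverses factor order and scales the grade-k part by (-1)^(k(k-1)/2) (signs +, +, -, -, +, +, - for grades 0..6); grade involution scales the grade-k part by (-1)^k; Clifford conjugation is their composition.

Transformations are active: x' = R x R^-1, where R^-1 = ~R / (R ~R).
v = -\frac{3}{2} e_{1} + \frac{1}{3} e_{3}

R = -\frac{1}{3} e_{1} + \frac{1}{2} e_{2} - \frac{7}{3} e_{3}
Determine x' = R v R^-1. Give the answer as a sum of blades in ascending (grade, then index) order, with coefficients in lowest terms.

~R = -\frac{1}{3} e_{1} + \frac{1}{2} e_{2} - \frac{7}{3} e_{3}, and R ~R = -\frac{209}{36}, so R^-1 = ~R / (-\frac{209}{36}).
R v = \frac{5}{18} + \frac{3}{4} e_{12} - \frac{65}{18} e_{13} + \frac{1}{6} e_{23}
Answer: \frac{1921}{1254} e_{1} - \frac{10}{209} e_{2} - \frac{23}{209} e_{3}


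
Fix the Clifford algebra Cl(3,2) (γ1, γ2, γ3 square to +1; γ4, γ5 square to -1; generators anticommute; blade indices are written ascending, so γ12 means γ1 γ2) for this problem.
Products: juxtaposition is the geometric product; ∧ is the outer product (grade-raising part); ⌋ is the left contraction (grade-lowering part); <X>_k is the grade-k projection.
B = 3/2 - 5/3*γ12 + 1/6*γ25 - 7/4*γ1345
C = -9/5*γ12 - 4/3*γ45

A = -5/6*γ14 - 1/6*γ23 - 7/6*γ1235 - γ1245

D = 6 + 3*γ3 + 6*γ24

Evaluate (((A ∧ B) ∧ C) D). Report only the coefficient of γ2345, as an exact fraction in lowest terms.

step 1: -5/4*γ14 - 1/4*γ23 - 7/4*γ1235 - 49/36*γ1245
step 2: 1/3*γ2345
step 3: -2*γ35 + γ245 + 2*γ2345
Answer: 2


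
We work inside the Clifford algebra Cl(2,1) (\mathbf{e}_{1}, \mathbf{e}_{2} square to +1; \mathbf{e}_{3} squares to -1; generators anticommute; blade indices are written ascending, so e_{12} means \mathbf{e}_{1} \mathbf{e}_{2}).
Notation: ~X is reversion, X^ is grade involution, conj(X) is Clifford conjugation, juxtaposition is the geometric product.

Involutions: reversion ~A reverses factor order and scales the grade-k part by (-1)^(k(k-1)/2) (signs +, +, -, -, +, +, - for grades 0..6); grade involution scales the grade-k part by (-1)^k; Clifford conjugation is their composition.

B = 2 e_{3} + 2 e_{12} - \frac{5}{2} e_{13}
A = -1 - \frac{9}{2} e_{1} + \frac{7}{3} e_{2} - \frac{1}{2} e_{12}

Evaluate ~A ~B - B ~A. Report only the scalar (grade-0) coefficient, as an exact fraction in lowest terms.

first term: 1 + \frac{14}{3} e_{1} + 9 e_{2} - \frac{53}{4} e_{3} + 2 e_{12} - \frac{23}{2} e_{13} + \frac{41}{12} e_{23} - \frac{29}{6} e_{123}
second term: -1 + \frac{14}{3} e_{1} + 9 e_{2} - \frac{53}{4} e_{3} - 2 e_{12} + \frac{23}{2} e_{13} - \frac{71}{12} e_{23} + \frac{41}{6} e_{123}
Answer: 2


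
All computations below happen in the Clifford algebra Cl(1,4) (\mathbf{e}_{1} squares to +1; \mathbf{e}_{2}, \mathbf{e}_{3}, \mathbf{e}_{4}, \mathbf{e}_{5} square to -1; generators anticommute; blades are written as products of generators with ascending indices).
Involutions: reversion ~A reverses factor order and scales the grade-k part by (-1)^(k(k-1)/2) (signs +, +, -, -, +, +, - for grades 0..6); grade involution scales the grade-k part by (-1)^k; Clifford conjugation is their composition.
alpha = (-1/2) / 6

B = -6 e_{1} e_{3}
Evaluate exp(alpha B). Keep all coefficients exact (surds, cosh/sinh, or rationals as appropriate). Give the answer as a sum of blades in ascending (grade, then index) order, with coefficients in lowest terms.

B^2 = (-6)^2*(e_{1} e_{3})^2 = 36*(+1) = 36 (a basis 2-blade squares to minus the product of its generators' squares).
B^2 = 36 — since the square is positive, the closed form is hyperbolic: l = 6, alpha*l = - \frac{1}{2}, so exp(alpha B) = cosh(- \frac{1}{2}) + (sinh(- \frac{1}{2})/6)*B = \cosh{\left(\frac{1}{2} \right)} + (- \frac{\sinh{\left(\frac{1}{2} \right)}}{6})*B.
Answer: \cosh{\left(\frac{1}{2} \right)} + \sinh{\left(\frac{1}{2} \right)} e_{1} e_{3}


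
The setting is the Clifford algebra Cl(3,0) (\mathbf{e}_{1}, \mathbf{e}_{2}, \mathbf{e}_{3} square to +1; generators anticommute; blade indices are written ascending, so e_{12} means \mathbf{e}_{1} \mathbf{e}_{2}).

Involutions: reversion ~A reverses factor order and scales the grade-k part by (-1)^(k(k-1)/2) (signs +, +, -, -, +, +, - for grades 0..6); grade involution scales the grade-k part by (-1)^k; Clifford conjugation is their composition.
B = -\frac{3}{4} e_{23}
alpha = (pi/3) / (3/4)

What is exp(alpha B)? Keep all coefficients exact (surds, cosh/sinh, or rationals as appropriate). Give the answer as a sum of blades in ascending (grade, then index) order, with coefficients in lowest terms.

B^2 = (-\frac{3}{4})^2*(e_{23})^2 = \frac{9}{16}*(-1) = -\frac{9}{16} (a basis 2-blade squares to minus the product of its generators' squares).
B^2 = -\frac{9}{16} — a negative square means the series sums to a rotation: l = \frac{3}{4}, alpha*l = \frac{\pi}{3}, so exp(alpha B) = cos(\frac{\pi}{3}) + (sin(\frac{\pi}{3})/(\frac{3}{4}))*B = \frac{1}{2} + (\frac{2 \sqrt{3}}{3})*B.
Answer: \frac{1}{2} - \frac{\sqrt{3}}{2} e_{23}


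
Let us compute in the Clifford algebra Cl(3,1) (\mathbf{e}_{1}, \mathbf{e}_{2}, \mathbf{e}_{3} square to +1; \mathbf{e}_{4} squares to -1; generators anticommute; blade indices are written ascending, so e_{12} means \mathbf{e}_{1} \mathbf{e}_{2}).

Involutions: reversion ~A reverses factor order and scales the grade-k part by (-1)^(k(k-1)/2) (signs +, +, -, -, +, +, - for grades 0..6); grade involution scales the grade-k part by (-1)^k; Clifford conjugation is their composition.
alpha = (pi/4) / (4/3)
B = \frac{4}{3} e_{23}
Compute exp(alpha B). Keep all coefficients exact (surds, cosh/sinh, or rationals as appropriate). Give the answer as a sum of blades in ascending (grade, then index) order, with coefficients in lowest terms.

B^2 = (\frac{4}{3})^2*(e_{23})^2 = \frac{16}{9}*(-1) = -\frac{16}{9} (a basis 2-blade squares to minus the product of its generators' squares).
B^2 = -\frac{16}{9} — circular case — the even/odd split gives cos and sin: l = \frac{4}{3}, alpha*l = \frac{\pi}{4}, so exp(alpha B) = cos(\frac{\pi}{4}) + (sin(\frac{\pi}{4})/(\frac{4}{3}))*B = \frac{\sqrt{2}}{2} + (\frac{3 \sqrt{2}}{8})*B.
Answer: \frac{\sqrt{2}}{2} + \frac{\sqrt{2}}{2} e_{23}


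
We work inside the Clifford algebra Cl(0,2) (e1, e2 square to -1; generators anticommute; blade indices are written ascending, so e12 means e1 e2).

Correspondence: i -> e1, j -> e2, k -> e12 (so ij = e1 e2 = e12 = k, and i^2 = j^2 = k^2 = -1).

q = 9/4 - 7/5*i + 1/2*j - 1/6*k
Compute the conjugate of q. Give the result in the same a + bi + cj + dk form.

In blades: q = 9/4 - 7/5*e1 + 1/2*e2 - 1/6*e12.
Conjugation here is Clifford conjugation: the scalar is fixed and the grade-1 and grade-2 blades all flip sign, giving 9/4 + 7/5*e1 - 1/2*e2 + 1/6*e12; translating back:
Answer: 9/4 + 7/5*i - 1/2*j + 1/6*k


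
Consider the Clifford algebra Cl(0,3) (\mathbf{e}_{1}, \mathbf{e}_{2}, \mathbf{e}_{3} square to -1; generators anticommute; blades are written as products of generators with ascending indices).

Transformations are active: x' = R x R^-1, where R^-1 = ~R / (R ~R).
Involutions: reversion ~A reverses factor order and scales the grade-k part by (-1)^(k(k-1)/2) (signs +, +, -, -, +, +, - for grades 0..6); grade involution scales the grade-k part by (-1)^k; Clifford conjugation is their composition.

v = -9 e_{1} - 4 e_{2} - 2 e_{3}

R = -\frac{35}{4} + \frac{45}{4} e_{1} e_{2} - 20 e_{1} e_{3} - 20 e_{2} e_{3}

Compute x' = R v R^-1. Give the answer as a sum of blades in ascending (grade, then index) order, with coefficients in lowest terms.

~R = -\frac{35}{4} - \frac{45}{4} e_{1} e_{2} + 20 e_{1} e_{3} + 20 e_{2} e_{3}, and R ~R = \frac{8025}{8}, so R^-1 = ~R / (\frac{8025}{8}).
R v = \frac{335}{4} e_{1} - \frac{425}{4} e_{2} + \frac{555}{2} e_{3} + \frac{155}{2} e_{1} e_{2} e_{3}
Answer: \frac{476}{107} e_{1} + \frac{957}{107} e_{2} - \frac{118}{107} e_{3}


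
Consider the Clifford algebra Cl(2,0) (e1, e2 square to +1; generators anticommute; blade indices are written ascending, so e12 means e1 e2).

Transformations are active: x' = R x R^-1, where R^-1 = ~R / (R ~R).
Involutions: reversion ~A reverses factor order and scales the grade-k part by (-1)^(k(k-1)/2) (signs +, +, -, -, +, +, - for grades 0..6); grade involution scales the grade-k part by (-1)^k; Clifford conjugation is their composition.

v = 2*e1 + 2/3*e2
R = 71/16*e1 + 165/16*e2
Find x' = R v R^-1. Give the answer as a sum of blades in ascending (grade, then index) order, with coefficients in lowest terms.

~R = 71/16*e1 + 165/16*e2, and R ~R = 16133/128, so R^-1 = ~R / (16133/128).
R v = 63/4 - 53/3*e12
Answer: -14374/16133*e1 + 92474/48399*e2


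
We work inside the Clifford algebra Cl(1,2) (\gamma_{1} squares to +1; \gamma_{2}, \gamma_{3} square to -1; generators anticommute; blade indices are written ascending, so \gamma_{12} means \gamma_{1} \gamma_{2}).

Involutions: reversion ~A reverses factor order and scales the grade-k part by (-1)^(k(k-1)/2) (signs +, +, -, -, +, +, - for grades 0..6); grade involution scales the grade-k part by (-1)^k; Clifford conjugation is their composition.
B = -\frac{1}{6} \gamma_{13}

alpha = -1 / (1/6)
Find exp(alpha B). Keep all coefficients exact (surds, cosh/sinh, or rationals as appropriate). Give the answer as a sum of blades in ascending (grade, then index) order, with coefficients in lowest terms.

B^2 = (-\frac{1}{6})^2*(\gamma_{13})^2 = \frac{1}{36}*(+1) = \frac{1}{36} (a basis 2-blade squares to minus the product of its generators' squares).
B^2 = \frac{1}{36} — a positive square means the series sums to a boost: l = \frac{1}{6}, alpha*l = -1, so exp(alpha B) = cosh(-1) + (sinh(-1)/(\frac{1}{6}))*B = \cosh{\left(1 \right)} + (- 6 \sinh{\left(1 \right)})*B.
Answer: \cosh{\left(1 \right)} + \sinh{\left(1 \right)} \gamma_{13}


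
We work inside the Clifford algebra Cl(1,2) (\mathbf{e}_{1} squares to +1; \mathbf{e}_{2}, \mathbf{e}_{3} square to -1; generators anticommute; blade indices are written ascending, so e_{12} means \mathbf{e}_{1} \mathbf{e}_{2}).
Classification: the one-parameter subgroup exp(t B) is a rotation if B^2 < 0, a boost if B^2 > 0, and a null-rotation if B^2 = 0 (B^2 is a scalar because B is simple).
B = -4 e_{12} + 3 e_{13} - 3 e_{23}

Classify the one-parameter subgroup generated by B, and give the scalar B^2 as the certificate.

B^2 term by term: the squares give (-4)^2*(e_{12})^2 + (3)^2*(e_{13})^2 + (-3)^2*(e_{23})^2 = 16*(+1) + 9*(+1) + 9*(-1) = 16 (each basis 2-blade squares to minus the product of its generators' squares); cross terms between blades sharing an index anticommute and cancel. So B^2 = 16.
Answer: boost, certificate B^2 = 16. Note: conjugating B changes its blade decomposition but never the scalar B^2 = 16, whose sign settles the classification.


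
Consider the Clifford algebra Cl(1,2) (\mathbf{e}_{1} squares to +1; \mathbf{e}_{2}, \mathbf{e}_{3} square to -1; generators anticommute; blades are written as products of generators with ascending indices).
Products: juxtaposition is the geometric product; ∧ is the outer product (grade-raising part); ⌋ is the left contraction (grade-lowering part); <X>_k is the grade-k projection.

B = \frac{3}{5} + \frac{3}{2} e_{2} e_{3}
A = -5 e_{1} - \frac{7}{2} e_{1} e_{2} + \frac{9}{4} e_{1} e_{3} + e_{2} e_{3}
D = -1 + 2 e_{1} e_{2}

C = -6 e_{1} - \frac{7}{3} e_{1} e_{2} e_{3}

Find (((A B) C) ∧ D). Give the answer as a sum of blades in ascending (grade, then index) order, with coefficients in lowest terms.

step 1: -\frac{3}{2} - 3 e_{1} + \frac{51}{40} e_{1} e_{2} + \frac{33}{5} e_{1} e_{3} + \frac{3}{5} e_{2} e_{3} - \frac{15}{2} e_{1} e_{2} e_{3}
step 2: \frac{1}{2} + \frac{52}{5} e_{1} + \frac{461}{20} e_{2} + \frac{293}{8} e_{3} + 52 e_{2} e_{3} - \frac{1}{10} e_{1} e_{2} e_{3}
step 3: -\frac{1}{2} - \frac{52}{5} e_{1} - \frac{461}{20} e_{2} - \frac{293}{8} e_{3} + e_{1} e_{2} - 52 e_{2} e_{3} + \frac{1467}{20} e_{1} e_{2} e_{3}
Answer: -\frac{1}{2} - \frac{52}{5} e_{1} - \frac{461}{20} e_{2} - \frac{293}{8} e_{3} + e_{1} e_{2} - 52 e_{2} e_{3} + \frac{1467}{20} e_{1} e_{2} e_{3}


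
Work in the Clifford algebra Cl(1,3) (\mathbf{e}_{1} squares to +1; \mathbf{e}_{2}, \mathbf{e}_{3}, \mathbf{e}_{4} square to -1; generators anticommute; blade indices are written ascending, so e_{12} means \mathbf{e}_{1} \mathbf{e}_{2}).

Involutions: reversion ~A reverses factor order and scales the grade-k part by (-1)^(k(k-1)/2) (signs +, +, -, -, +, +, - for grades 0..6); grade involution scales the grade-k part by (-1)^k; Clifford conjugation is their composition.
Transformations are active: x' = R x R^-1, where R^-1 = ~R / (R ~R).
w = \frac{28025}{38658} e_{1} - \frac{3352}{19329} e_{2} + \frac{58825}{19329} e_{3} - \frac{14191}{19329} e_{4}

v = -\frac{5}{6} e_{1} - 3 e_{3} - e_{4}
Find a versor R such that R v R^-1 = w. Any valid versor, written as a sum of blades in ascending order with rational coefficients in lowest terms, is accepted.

Take R = v + w = -\frac{2095}{19329} e_{1} - \frac{3352}{19329} e_{2} + \frac{838}{19329} e_{3} - \frac{33520}{19329} e_{4}. Because q(v) = q(w) = -\frac{335}{36}, conjugation by R sends v exactly to w.
Answer: -\frac{2095}{19329} e_{1} - \frac{3352}{19329} e_{2} + \frac{838}{19329} e_{3} - \frac{33520}{19329} e_{4}


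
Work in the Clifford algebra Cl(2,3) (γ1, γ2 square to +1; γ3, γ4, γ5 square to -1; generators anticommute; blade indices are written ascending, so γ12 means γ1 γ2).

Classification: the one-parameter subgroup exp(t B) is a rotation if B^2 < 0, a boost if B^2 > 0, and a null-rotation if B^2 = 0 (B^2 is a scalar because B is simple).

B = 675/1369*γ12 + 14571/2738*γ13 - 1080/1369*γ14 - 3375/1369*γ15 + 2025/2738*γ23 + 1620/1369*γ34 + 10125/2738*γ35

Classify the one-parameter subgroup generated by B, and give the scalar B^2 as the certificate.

B^2 term by term: the squares give (675/1369)^2*(γ12)^2 + (14571/2738)^2*(γ13)^2 + (-1080/1369)^2*(γ14)^2 + (-3375/1369)^2*(γ15)^2 + (2025/2738)^2*(γ23)^2 + (1620/1369)^2*(γ34)^2 + (10125/2738)^2*(γ35)^2 = 455625/1874161*(-1) + 212314041/7496644*(+1) + 1166400/1874161*(+1) + 11390625/1874161*(+1) + 4100625/7496644*(+1) + 2624400/1874161*(-1) + 102515625/7496644*(-1) = 81/4 (each basis 2-blade squares to minus the product of its generators' squares); cross terms between blades sharing an index anticommute and cancel; the commuting (index-disjoint) pairs give grade-4 terms 2*c*c'*(blade product), which cancel blade by blade — γ1234: 2187000/1874161 - 2187000/1874161 = 0; γ1235: 6834375/1874161 - 6834375/1874161 = 0; γ1345: 10935000/1874161 - 10935000/1874161 = 0 — confirming B is simple. So B^2 = 81/4.
Answer: boost, certificate B^2 = 81/4. One invariant decides it: the square 81/4 survives every conjugation, and its sign is exactly the classification.


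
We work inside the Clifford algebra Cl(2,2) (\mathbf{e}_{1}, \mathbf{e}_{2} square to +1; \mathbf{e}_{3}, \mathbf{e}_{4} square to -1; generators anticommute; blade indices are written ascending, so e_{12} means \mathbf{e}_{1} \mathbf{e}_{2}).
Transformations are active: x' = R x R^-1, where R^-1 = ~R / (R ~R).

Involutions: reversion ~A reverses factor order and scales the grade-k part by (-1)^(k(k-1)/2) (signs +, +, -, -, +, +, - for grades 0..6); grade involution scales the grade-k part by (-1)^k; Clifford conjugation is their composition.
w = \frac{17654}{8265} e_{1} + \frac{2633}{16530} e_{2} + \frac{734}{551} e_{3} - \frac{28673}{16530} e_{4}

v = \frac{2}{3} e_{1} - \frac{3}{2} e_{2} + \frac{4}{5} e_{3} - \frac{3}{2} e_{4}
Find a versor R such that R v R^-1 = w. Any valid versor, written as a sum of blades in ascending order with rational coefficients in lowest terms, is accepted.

Reasoning: v^2 = w^2 = -\frac{44}{225} since conjugation preserves the quadratic form; R = v + w = \frac{23164}{8265} e_{1} - \frac{11081}{8265} e_{2} + \frac{5874}{2755} e_{3} - \frac{26734}{8265} e_{4} is then valid when invertible, keeping its own part and reversing (v - w)/2.
Answer: \frac{23164}{8265} e_{1} - \frac{11081}{8265} e_{2} + \frac{5874}{2755} e_{3} - \frac{26734}{8265} e_{4}


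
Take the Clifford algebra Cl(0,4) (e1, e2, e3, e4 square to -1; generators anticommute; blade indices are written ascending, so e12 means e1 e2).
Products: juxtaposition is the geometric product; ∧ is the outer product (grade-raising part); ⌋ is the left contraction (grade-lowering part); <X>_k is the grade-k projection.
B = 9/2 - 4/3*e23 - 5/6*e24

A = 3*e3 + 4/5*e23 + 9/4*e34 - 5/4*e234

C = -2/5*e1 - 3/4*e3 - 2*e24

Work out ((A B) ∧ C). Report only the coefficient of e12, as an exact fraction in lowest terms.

step 1: 16/15 - 4*e2 + 349/24*e3 - 5/3*e4 + 219/40*e23 - 3*e24 + 227/24*e34 - 25/8*e234
step 2: -32/75*e1 - 4/5*e3 - 8/5*e12 + 349/60*e13 - 2/3*e14 + 3*e23 - 32/15*e24 - 5/4*e34 - 219/100*e123 + 6/5*e124 - 227/60*e134 + 161/6*e234 - 5/4*e1234
Answer: -8/5


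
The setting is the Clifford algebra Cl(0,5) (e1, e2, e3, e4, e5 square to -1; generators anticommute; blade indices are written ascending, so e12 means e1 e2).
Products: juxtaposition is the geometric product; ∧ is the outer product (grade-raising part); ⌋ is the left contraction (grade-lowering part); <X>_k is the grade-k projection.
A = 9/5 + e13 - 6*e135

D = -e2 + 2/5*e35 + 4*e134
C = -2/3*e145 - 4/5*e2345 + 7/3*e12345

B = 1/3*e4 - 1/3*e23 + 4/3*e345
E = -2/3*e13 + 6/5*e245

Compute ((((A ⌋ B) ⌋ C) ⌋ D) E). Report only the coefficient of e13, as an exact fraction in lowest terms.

step 1: 3/5*e4 - 3/5*e23 + 12/5*e345
step 2: 48/25*e2 + 28/5*e12 - 2/5*e15 - 12/25*e45 + 7/5*e145 + 12/25*e235 + 7/5*e1235
step 3: 48/25
step 4: -32/25*e13 + 288/125*e245
Answer: -32/25


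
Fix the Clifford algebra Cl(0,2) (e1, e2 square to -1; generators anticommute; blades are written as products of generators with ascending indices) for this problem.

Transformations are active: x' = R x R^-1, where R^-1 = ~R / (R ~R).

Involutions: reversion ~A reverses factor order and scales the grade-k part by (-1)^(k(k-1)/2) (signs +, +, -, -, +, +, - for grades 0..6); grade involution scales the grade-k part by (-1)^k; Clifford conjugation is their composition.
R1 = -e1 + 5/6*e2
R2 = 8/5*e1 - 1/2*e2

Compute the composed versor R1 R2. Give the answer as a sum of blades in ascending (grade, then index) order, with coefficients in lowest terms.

Distribute over the terms of R1 (each basis-blade product reordered to ascending indices, repeated generators contracted through their squares):
(-e1) R2 = 8/5 + 1/2*e1 e2
(5/6*e2) R2 = 5/12 - 4/3*e1 e2
Summing the partial products and collecting blades:
Answer: 121/60 - 5/6*e1 e2


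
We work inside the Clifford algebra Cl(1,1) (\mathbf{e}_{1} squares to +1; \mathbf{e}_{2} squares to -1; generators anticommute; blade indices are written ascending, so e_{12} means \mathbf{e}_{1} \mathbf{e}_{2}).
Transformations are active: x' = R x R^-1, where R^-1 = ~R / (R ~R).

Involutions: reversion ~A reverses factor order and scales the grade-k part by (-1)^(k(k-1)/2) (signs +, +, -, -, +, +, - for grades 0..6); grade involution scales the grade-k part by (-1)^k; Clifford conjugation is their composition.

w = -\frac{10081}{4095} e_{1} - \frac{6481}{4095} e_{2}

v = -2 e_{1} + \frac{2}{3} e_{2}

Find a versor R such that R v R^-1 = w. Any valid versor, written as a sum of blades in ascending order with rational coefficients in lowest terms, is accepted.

R = v + w = -\frac{18271}{4095} e_{1} - \frac{3751}{4095} e_{2} works: the equal norms (\frac{32}{9}) guarantee its sandwich swaps v into w.
Answer: -\frac{18271}{4095} e_{1} - \frac{3751}{4095} e_{2}


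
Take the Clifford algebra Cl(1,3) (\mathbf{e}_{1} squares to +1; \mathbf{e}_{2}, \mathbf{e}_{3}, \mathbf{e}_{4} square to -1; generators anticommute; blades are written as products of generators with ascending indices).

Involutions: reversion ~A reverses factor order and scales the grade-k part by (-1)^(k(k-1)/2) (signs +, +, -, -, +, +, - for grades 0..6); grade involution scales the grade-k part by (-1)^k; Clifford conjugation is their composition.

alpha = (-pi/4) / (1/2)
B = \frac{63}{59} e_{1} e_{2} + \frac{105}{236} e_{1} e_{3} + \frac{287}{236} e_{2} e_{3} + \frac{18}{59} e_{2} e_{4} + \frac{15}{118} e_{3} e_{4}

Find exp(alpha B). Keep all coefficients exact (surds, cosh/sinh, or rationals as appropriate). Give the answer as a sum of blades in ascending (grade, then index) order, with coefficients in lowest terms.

B^2 term by term: the squares give (\frac{63}{59})^2*(e_{1} e_{2})^2 + (\frac{105}{236})^2*(e_{1} e_{3})^2 + (\frac{287}{236})^2*(e_{2} e_{3})^2 + (\frac{18}{59})^2*(e_{2} e_{4})^2 + (\frac{15}{118})^2*(e_{3} e_{4})^2 = \frac{3969}{3481}*(+1) + \frac{11025}{55696}*(+1) + \frac{82369}{55696}*(-1) + \frac{324}{3481}*(-1) + \frac{225}{13924}*(-1) = -\frac{1}{4} (each basis 2-blade squares to minus the product of its generators' squares); cross terms between blades sharing an index anticommute and cancel; the commuting (index-disjoint) pairs give grade-4 terms 2*c*c'*(blade product), which cancel blade by blade — e_{1} e_{2} e_{3} e_{4}: \frac{945}{3481} - \frac{945}{3481} = 0 — confirming B is simple. So B^2 = -\frac{1}{4}.
B^2 = -\frac{1}{4} — the negative square puts this in the circular regime; l = \frac{1}{2}, alpha*l = - \frac{\pi}{4}, so exp(alpha B) = cos(- \frac{\pi}{4}) + (sin(- \frac{\pi}{4})/(\frac{1}{2}))*B = \frac{\sqrt{2}}{2} + (- \sqrt{2})*B.
Answer: \frac{\sqrt{2}}{2} - \frac{63 \sqrt{2}}{59} e_{1} e_{2} - \frac{105 \sqrt{2}}{236} e_{1} e_{3} - \frac{287 \sqrt{2}}{236} e_{2} e_{3} - \frac{18 \sqrt{2}}{59} e_{2} e_{4} - \frac{15 \sqrt{2}}{118} e_{3} e_{4}
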